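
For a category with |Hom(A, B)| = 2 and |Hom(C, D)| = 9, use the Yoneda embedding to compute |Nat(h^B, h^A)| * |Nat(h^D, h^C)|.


By the Yoneda lemma, Nat(h^B, h^A) is isomorphic to Hom(A, B),
so |Nat(h^B, h^A)| = |Hom(A, B)| and |Nat(h^D, h^C)| = |Hom(C, D)|.
|Hom(A, B)| = 2, |Hom(C, D)| = 9.
|Nat(h^B, h^A) x Nat(h^D, h^C)| = 2 * 9 = 18

18


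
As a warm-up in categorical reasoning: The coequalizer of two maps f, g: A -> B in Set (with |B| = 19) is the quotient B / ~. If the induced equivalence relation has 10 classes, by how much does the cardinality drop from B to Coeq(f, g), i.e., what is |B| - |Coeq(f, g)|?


The coequalizer Coeq(f, g) = B / ~ has one element per equivalence class.
|B| = 19, |Coeq(f, g)| = 10.
|B| - |Coeq(f, g)| = 19 - 10 = 9.

9


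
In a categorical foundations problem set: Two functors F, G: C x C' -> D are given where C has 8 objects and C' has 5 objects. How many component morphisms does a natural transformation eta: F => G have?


A natural transformation eta: F => G assigns one component morphism per
object of the domain category.
The domain is the product category C x C', so
|Ob(C x C')| = |Ob(C)| * |Ob(C')| = 8 * 5 = 40.
Therefore eta has 40 component morphisms.

40


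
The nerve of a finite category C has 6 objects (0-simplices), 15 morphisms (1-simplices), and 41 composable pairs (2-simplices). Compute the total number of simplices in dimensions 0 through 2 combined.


The 2-skeleton of the nerve N(C) consists of simplices in dimensions 0, 1, 2:
  |N(C)_0| = 6 (objects)
  |N(C)_1| = 15 (morphisms)
  |N(C)_2| = 41 (composable pairs)
Total = 6 + 15 + 41 = 62

62


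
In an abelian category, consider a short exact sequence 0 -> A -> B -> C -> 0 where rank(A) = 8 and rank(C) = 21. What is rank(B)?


For a short exact sequence 0 -> A -> B -> C -> 0,
rank is additive: rank(B) = rank(A) + rank(C).
rank(B) = 8 + 21 = 29

29


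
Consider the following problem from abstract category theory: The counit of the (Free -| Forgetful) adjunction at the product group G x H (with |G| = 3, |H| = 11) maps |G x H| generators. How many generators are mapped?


The counit epsilon_K: F(U(K)) -> K of the Free-Forgetful adjunction
maps |K| generators of F(U(K)) into K. For K = G x H (the product group),
|G x H| = |G| * |H|.
Total generators mapped = 3 * 11 = 33.

33


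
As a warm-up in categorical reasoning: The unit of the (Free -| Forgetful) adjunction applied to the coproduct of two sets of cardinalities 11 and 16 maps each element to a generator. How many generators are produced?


The unit eta_X: X -> U(F(X)) of the Free-Forgetful adjunction
maps each element of X to a generator of F(X). For X = S + T (disjoint
union in Set), |S + T| = |S| + |T|.
Total mappings = 11 + 16 = 27.

27


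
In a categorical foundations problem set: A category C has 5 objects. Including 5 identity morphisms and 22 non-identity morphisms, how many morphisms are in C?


Each object has an identity morphism, giving 5 identities.
Adding the 22 non-identity morphisms:
Total = 5 + 22 = 27

27


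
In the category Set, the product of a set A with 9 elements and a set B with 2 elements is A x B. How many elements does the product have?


In Set, the product A x B is the Cartesian product.
By the universal property, |A x B| = |A| * |B|.
|A x B| = 9 * 2 = 18

18


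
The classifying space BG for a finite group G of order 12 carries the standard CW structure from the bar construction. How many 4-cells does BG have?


In the bar-construction CW model of BG, the n-cells are indexed by
n-tuples [g_1|...|g_n] of non-identity elements of G (degenerate
simplices with some g_i = e do not contribute cells), so there are
(|G| - 1)^n n-cells.
For dim = 4 with |G| = 12:
cells = (12 - 1)^4 = 11^4 = 14641

14641


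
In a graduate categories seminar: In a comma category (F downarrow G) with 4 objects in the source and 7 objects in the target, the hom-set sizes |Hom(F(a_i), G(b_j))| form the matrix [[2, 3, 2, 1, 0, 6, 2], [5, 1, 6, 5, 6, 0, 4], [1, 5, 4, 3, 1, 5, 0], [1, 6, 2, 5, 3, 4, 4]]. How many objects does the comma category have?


Objects of (F downarrow G) are triples (a, b, h: F(a)->G(b)).
The count equals the sum of all entries in the hom-matrix.
sum(row 0) = 16
sum(row 1) = 27
sum(row 2) = 19
sum(row 3) = 25
Grand total = 87

87


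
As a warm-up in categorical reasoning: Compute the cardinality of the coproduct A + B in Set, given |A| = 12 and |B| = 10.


In Set, the coproduct A + B is the disjoint union.
|A + B| = |A| + |B| = 12 + 10 = 22

22


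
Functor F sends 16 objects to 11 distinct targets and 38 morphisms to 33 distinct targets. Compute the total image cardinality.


The image of F consists of distinct objects and distinct morphisms.
|Im(F)| on objects = 11
|Im(F)| on morphisms = 33
Total image cardinality = 11 + 33 = 44

44


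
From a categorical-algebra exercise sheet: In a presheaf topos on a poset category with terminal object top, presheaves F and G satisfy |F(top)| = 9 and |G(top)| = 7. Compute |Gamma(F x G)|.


Global sections of a presheaf on a poset with terminal top satisfy
Gamma(H) ~ H(top). Presheaves admit pointwise products, so
(F x G)(top) = F(top) x G(top) (Cartesian product).
|Gamma(F x G)| = |F(top)| * |G(top)| = 9 * 7 = 63.

63


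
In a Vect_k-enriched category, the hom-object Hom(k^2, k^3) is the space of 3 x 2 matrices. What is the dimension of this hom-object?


In Vect-enriched categories, Hom(k^n, k^m) is the space of m x n matrices.
dim(Hom(k^2, k^3)) = 3 * 2 = 6

6


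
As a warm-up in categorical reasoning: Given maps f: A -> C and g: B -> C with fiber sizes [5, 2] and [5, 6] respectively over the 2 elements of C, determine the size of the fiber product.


The pullback A x_C B consists of pairs (a, b) with f(a) = g(b).
For each element c in C, the fiber product has |f^-1(c)| * |g^-1(c)| elements.
Summing over C: 5 * 5 + 2 * 6
= 25 + 12 = 37

37


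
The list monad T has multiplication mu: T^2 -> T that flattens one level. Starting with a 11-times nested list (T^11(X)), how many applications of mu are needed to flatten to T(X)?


Each application of mu: T^2 -> T removes one layer of nesting.
Starting at depth 11 (i.e., T^11(X)), we need to reach T(X).
Number of mu applications = 11 - 1 = 10

10


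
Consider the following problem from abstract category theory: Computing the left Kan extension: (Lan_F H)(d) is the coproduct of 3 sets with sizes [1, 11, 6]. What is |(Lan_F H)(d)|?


Pointwise, the left Kan extension (Lan_F H)(d) is the colimit, indexed
by the comma category (F downarrow d), of H composed with the
projection (F downarrow d) -> C. Here that colimit is given
as a coproduct (disjoint union) of sets, so its cardinality is the
sum of the sizes of the summands.
Coproduct of sets with sizes: 1 + 11 + 6
= 18

18


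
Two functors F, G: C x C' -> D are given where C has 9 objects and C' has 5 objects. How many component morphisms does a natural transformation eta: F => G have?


A natural transformation eta: F => G assigns one component morphism per
object of the domain category.
The domain is the product category C x C', so
|Ob(C x C')| = |Ob(C)| * |Ob(C')| = 9 * 5 = 45.
Therefore eta has 45 component morphisms.

45


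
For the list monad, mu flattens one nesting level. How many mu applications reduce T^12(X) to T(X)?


Each application of mu: T^2 -> T removes one layer of nesting.
Starting at depth 12 (i.e., T^12(X)), we need to reach T(X).
Number of mu applications = 12 - 1 = 11

11


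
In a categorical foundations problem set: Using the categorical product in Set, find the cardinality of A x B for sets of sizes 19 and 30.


In Set, the product A x B is the Cartesian product.
By the universal property, |A x B| = |A| * |B|.
|A x B| = 19 * 30 = 570

570


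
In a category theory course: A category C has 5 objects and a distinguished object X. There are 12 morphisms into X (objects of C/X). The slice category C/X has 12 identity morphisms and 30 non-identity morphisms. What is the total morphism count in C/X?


In the slice category C/X, objects are morphisms to X.
Identity morphisms: 12 (one per object of C/X).
Non-identity morphisms: 30.
Total = 12 + 30 = 42

42


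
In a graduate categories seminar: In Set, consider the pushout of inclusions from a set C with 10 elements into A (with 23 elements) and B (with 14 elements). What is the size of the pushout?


The pushout A +_C B identifies the images of C in A and B.
|A +_C B| = |A| + |B| - |C| (for injections).
= 23 + 14 - 10 = 27

27


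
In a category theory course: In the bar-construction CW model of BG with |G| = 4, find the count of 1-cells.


In the bar-construction CW model of BG, the n-cells are indexed by
n-tuples [g_1|...|g_n] of non-identity elements of G (degenerate
simplices with some g_i = e do not contribute cells), so there are
(|G| - 1)^n n-cells.
For dim = 1 with |G| = 4:
cells = (4 - 1)^1 = 3^1 = 3

3


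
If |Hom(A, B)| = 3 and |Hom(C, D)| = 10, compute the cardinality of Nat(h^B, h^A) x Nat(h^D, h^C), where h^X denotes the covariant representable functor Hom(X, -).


By the Yoneda lemma, Nat(h^B, h^A) is isomorphic to Hom(A, B),
so |Nat(h^B, h^A)| = |Hom(A, B)| and |Nat(h^D, h^C)| = |Hom(C, D)|.
|Hom(A, B)| = 3, |Hom(C, D)| = 10.
|Nat(h^B, h^A) x Nat(h^D, h^C)| = 3 * 10 = 30

30


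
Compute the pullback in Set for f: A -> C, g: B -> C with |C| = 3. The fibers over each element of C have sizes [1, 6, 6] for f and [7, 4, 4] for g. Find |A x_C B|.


The pullback A x_C B consists of pairs (a, b) with f(a) = g(b).
For each element c in C, the fiber product has |f^-1(c)| * |g^-1(c)| elements.
Summing over C: 1 * 7 + 6 * 4 + 6 * 4
= 7 + 24 + 24 = 55

55


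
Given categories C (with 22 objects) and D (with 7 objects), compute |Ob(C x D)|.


The product category C x D has objects that are pairs (c, d).
Number of pairs = |Ob(C)| * |Ob(D)| = 22 * 7 = 154

154


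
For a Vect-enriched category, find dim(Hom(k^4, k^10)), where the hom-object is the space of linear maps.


In Vect-enriched categories, Hom(k^n, k^m) is the space of m x n matrices.
dim(Hom(k^4, k^10)) = 10 * 4 = 40

40


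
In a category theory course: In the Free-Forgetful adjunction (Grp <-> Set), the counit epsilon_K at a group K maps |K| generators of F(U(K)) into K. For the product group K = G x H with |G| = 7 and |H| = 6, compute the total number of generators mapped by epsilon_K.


The counit epsilon_K: F(U(K)) -> K of the Free-Forgetful adjunction
maps |K| generators of F(U(K)) into K. For K = G x H (the product group),
|G x H| = |G| * |H|.
Total generators mapped = 7 * 6 = 42.

42


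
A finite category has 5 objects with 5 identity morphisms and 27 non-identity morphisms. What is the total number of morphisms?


Each object has an identity morphism, giving 5 identities.
Adding the 27 non-identity morphisms:
Total = 5 + 27 = 32

32


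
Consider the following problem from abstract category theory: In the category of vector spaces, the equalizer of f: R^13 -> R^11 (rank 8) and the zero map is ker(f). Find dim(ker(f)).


The equalizer of f and the zero map is ker(f).
By the rank-nullity theorem: dim(ker(f)) = dim(domain) - rank(f).
dim(ker(f)) = 13 - 8 = 5

5


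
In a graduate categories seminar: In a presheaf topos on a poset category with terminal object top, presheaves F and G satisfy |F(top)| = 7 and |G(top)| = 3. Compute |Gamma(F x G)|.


Global sections of a presheaf on a poset with terminal top satisfy
Gamma(H) ~ H(top). Presheaves admit pointwise products, so
(F x G)(top) = F(top) x G(top) (Cartesian product).
|Gamma(F x G)| = |F(top)| * |G(top)| = 7 * 3 = 21.

21


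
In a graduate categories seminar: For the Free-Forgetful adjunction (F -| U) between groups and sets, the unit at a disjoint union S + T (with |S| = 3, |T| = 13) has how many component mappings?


The unit eta_X: X -> U(F(X)) of the Free-Forgetful adjunction
maps each element of X to a generator of F(X). For X = S + T (disjoint
union in Set), |S + T| = |S| + |T|.
Total mappings = 3 + 13 = 16.

16


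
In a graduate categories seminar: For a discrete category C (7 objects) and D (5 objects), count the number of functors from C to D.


A functor from a discrete category C to D is determined by
where each object maps. Each of the 7 objects of C can map
to any of the 5 objects of D independently.
Number of functors = 5^7 = 78125

78125


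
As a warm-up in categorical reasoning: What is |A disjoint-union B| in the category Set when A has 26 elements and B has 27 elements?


In Set, the coproduct A + B is the disjoint union.
|A + B| = |A| + |B| = 26 + 27 = 53

53


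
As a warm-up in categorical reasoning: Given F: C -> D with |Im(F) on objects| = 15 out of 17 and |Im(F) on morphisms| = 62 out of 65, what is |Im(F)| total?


The image of F consists of distinct objects and distinct morphisms.
|Im(F)| on objects = 15
|Im(F)| on morphisms = 62
Total image cardinality = 15 + 62 = 77

77


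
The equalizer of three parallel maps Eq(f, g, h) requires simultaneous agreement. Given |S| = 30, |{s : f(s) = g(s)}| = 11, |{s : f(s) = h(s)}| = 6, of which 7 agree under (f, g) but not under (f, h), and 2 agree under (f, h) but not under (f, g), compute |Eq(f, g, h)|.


Eq(f, g, h) is the triple-agreement set: points in S where all three
maps take the same value. Using inclusion-exclusion on the pairwise data:
Pair (f, g) agrees on 11 points; pair (f, h) on 6 points.
Points agreeing under (f, g) but not (f, h) = 7; under (f, h) but not (f, g) = 2.
Triple-agreement = agreement-in-(f, g) minus points that agree under (f, g) but not (f, h):
|Eq(f, g, h)| = 11 - 7 = 4
(cross-check via (f, h): 6 - 2 = 4.)

4


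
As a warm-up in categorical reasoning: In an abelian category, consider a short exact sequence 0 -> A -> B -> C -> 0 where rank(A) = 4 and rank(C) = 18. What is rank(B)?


For a short exact sequence 0 -> A -> B -> C -> 0,
rank is additive: rank(B) = rank(A) + rank(C).
rank(B) = 4 + 18 = 22

22


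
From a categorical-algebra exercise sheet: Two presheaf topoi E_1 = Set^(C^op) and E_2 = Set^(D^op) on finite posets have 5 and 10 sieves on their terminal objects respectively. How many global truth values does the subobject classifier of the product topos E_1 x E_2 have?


In a product of presheaf topoi E_1 x E_2, the subobject classifier
is Omega = Omega_1 x Omega_2 (componentwise), so
|Omega(top)| = |Omega_1(top_1)| * |Omega_2(top_2)|.
= 5 * 10 = 50.

50


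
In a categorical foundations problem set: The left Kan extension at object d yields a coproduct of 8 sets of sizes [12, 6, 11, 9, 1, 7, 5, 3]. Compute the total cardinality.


Pointwise, the left Kan extension (Lan_F H)(d) is the colimit, indexed
by the comma category (F downarrow d), of H composed with the
projection (F downarrow d) -> C. Here that colimit is given
as a coproduct (disjoint union) of sets, so its cardinality is the
sum of the sizes of the summands.
Coproduct of sets with sizes: 12 + 6 + 11 + 9 + 1 + 7 + 5 + 3
= 54

54


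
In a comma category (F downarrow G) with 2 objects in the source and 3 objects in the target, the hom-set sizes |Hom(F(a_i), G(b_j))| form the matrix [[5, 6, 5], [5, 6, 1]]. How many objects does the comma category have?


Objects of (F downarrow G) are triples (a, b, h: F(a)->G(b)).
The count equals the sum of all entries in the hom-matrix.
sum(row 0) = 16
sum(row 1) = 12
Grand total = 28

28


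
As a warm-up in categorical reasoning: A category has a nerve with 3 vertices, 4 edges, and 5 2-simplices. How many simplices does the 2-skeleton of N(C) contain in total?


The 2-skeleton of the nerve N(C) consists of simplices in dimensions 0, 1, 2:
  |N(C)_0| = 3 (objects)
  |N(C)_1| = 4 (morphisms)
  |N(C)_2| = 5 (composable pairs)
Total = 3 + 4 + 5 = 12

12


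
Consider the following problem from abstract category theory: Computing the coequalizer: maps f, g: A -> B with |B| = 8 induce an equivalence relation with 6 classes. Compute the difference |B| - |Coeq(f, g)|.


The coequalizer Coeq(f, g) = B / ~ has one element per equivalence class.
|B| = 8, |Coeq(f, g)| = 6.
|B| - |Coeq(f, g)| = 8 - 6 = 2.

2


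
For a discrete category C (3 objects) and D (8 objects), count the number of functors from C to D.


A functor from a discrete category C to D is determined by
where each object maps. Each of the 3 objects of C can map
to any of the 8 objects of D independently.
Number of functors = 8^3 = 512

512


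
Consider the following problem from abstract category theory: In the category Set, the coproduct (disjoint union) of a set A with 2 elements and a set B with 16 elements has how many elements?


In Set, the coproduct A + B is the disjoint union.
|A + B| = |A| + |B| = 2 + 16 = 18

18


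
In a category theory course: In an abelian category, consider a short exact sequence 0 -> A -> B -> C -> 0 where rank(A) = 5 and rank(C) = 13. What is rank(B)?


For a short exact sequence 0 -> A -> B -> C -> 0,
rank is additive: rank(B) = rank(A) + rank(C).
rank(B) = 5 + 13 = 18

18


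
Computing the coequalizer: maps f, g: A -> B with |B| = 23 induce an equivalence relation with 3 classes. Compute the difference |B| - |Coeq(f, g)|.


The coequalizer Coeq(f, g) = B / ~ has one element per equivalence class.
|B| = 23, |Coeq(f, g)| = 3.
|B| - |Coeq(f, g)| = 23 - 3 = 20.

20


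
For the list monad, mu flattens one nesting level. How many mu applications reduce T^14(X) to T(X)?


Each application of mu: T^2 -> T removes one layer of nesting.
Starting at depth 14 (i.e., T^14(X)), we need to reach T(X).
Number of mu applications = 14 - 1 = 13

13


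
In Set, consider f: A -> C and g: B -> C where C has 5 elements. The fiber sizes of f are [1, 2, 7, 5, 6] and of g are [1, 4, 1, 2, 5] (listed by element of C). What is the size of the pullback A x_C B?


The pullback A x_C B consists of pairs (a, b) with f(a) = g(b).
For each element c in C, the fiber product has |f^-1(c)| * |g^-1(c)| elements.
Summing over C: 1 * 1 + 2 * 4 + 7 * 1 + 5 * 2 + 6 * 5
= 1 + 8 + 7 + 10 + 30 = 56

56


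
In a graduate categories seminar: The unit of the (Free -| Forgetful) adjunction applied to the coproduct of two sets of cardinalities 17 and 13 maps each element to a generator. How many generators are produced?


The unit eta_X: X -> U(F(X)) of the Free-Forgetful adjunction
maps each element of X to a generator of F(X). For X = S + T (disjoint
union in Set), |S + T| = |S| + |T|.
Total mappings = 17 + 13 = 30.

30


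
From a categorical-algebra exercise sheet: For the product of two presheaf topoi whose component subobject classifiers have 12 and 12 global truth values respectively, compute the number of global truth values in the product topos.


In a product of presheaf topoi E_1 x E_2, the subobject classifier
is Omega = Omega_1 x Omega_2 (componentwise), so
|Omega(top)| = |Omega_1(top_1)| * |Omega_2(top_2)|.
= 12 * 12 = 144.

144


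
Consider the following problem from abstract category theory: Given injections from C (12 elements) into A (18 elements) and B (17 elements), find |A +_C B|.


The pushout A +_C B identifies the images of C in A and B.
|A +_C B| = |A| + |B| - |C| (for injections).
= 18 + 17 - 12 = 23

23


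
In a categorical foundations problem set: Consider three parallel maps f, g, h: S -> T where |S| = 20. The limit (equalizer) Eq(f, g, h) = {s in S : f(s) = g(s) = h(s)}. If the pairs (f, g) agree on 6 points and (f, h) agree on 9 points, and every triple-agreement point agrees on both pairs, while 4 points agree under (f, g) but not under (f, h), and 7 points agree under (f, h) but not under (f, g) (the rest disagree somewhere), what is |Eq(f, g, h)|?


Eq(f, g, h) is the triple-agreement set: points in S where all three
maps take the same value. Using inclusion-exclusion on the pairwise data:
Pair (f, g) agrees on 6 points; pair (f, h) on 9 points.
Points agreeing under (f, g) but not (f, h) = 4; under (f, h) but not (f, g) = 7.
Triple-agreement = agreement-in-(f, g) minus points that agree under (f, g) but not (f, h):
|Eq(f, g, h)| = 6 - 4 = 2
(cross-check via (f, h): 9 - 7 = 2.)

2


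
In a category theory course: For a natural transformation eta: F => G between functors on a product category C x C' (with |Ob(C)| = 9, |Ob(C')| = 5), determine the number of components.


A natural transformation eta: F => G assigns one component morphism per
object of the domain category.
The domain is the product category C x C', so
|Ob(C x C')| = |Ob(C)| * |Ob(C')| = 9 * 5 = 45.
Therefore eta has 45 component morphisms.

45


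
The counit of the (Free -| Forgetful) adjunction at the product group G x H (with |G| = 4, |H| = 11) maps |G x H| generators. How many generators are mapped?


The counit epsilon_K: F(U(K)) -> K of the Free-Forgetful adjunction
maps |K| generators of F(U(K)) into K. For K = G x H (the product group),
|G x H| = |G| * |H|.
Total generators mapped = 4 * 11 = 44.

44


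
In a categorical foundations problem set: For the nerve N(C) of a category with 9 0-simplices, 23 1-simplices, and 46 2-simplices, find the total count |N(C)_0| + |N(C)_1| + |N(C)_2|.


The 2-skeleton of the nerve N(C) consists of simplices in dimensions 0, 1, 2:
  |N(C)_0| = 9 (objects)
  |N(C)_1| = 23 (morphisms)
  |N(C)_2| = 46 (composable pairs)
Total = 9 + 23 + 46 = 78

78


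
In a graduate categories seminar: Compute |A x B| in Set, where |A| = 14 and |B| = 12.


In Set, the product A x B is the Cartesian product.
By the universal property, |A x B| = |A| * |B|.
|A x B| = 14 * 12 = 168

168


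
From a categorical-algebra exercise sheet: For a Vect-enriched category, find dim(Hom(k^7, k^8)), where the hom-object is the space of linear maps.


In Vect-enriched categories, Hom(k^n, k^m) is the space of m x n matrices.
dim(Hom(k^7, k^8)) = 8 * 7 = 56

56


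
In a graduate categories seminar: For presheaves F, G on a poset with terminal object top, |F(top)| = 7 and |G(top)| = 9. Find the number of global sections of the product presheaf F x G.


Global sections of a presheaf on a poset with terminal top satisfy
Gamma(H) ~ H(top). Presheaves admit pointwise products, so
(F x G)(top) = F(top) x G(top) (Cartesian product).
|Gamma(F x G)| = |F(top)| * |G(top)| = 7 * 9 = 63.

63


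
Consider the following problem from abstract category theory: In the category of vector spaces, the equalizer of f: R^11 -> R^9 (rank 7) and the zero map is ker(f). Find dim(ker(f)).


The equalizer of f and the zero map is ker(f).
By the rank-nullity theorem: dim(ker(f)) = dim(domain) - rank(f).
dim(ker(f)) = 11 - 7 = 4

4


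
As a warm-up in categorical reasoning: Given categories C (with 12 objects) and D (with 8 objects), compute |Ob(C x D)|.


The product category C x D has objects that are pairs (c, d).
Number of pairs = |Ob(C)| * |Ob(D)| = 12 * 8 = 96

96


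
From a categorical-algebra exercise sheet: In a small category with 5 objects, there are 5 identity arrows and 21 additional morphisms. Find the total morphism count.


Each object has an identity morphism, giving 5 identities.
Adding the 21 non-identity morphisms:
Total = 5 + 21 = 26

26


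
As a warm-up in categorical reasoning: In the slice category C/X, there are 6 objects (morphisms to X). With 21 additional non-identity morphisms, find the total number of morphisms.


In the slice category C/X, objects are morphisms to X.
Identity morphisms: 6 (one per object of C/X).
Non-identity morphisms: 21.
Total = 6 + 21 = 27

27


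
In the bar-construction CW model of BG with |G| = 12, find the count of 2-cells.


In the bar-construction CW model of BG, the n-cells are indexed by
n-tuples [g_1|...|g_n] of non-identity elements of G (degenerate
simplices with some g_i = e do not contribute cells), so there are
(|G| - 1)^n n-cells.
For dim = 2 with |G| = 12:
cells = (12 - 1)^2 = 11^2 = 121

121


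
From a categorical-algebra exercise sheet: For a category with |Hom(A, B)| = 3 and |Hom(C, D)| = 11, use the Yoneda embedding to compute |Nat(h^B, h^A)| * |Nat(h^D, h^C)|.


By the Yoneda lemma, Nat(h^B, h^A) is isomorphic to Hom(A, B),
so |Nat(h^B, h^A)| = |Hom(A, B)| and |Nat(h^D, h^C)| = |Hom(C, D)|.
|Hom(A, B)| = 3, |Hom(C, D)| = 11.
|Nat(h^B, h^A) x Nat(h^D, h^C)| = 3 * 11 = 33

33


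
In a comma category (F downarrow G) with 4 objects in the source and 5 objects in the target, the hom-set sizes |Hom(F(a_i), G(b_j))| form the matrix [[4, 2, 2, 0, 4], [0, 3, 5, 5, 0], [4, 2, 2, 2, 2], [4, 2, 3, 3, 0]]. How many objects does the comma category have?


Objects of (F downarrow G) are triples (a, b, h: F(a)->G(b)).
The count equals the sum of all entries in the hom-matrix.
sum(row 0) = 12
sum(row 1) = 13
sum(row 2) = 12
sum(row 3) = 12
Grand total = 49

49


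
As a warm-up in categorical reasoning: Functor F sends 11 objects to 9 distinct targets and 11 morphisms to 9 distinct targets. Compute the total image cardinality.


The image of F consists of distinct objects and distinct morphisms.
|Im(F)| on objects = 9
|Im(F)| on morphisms = 9
Total image cardinality = 9 + 9 = 18

18


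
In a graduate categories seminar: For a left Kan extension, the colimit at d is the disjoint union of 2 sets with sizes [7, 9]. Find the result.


Pointwise, the left Kan extension (Lan_F H)(d) is the colimit, indexed
by the comma category (F downarrow d), of H composed with the
projection (F downarrow d) -> C. Here that colimit is given
as a coproduct (disjoint union) of sets, so its cardinality is the
sum of the sizes of the summands.
Coproduct of sets with sizes: 7 + 9
= 16

16


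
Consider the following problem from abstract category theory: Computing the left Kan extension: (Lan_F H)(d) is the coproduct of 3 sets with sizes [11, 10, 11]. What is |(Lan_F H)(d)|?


Pointwise, the left Kan extension (Lan_F H)(d) is the colimit, indexed
by the comma category (F downarrow d), of H composed with the
projection (F downarrow d) -> C. Here that colimit is given
as a coproduct (disjoint union) of sets, so its cardinality is the
sum of the sizes of the summands.
Coproduct of sets with sizes: 11 + 10 + 11
= 32

32


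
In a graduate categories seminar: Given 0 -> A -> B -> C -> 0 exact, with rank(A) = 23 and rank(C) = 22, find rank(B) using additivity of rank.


For a short exact sequence 0 -> A -> B -> C -> 0,
rank is additive: rank(B) = rank(A) + rank(C).
rank(B) = 23 + 22 = 45

45


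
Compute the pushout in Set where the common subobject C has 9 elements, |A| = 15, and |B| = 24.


The pushout A +_C B identifies the images of C in A and B.
|A +_C B| = |A| + |B| - |C| (for injections).
= 15 + 24 - 9 = 30

30


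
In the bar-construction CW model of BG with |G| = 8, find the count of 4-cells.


In the bar-construction CW model of BG, the n-cells are indexed by
n-tuples [g_1|...|g_n] of non-identity elements of G (degenerate
simplices with some g_i = e do not contribute cells), so there are
(|G| - 1)^n n-cells.
For dim = 4 with |G| = 8:
cells = (8 - 1)^4 = 7^4 = 2401

2401


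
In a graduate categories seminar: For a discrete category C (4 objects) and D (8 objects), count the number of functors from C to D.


A functor from a discrete category C to D is determined by
where each object maps. Each of the 4 objects of C can map
to any of the 8 objects of D independently.
Number of functors = 8^4 = 4096

4096


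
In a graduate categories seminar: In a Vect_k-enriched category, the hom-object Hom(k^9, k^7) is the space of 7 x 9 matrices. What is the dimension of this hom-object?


In Vect-enriched categories, Hom(k^n, k^m) is the space of m x n matrices.
dim(Hom(k^9, k^7)) = 7 * 9 = 63

63


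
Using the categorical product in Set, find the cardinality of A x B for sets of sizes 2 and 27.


In Set, the product A x B is the Cartesian product.
By the universal property, |A x B| = |A| * |B|.
|A x B| = 2 * 27 = 54

54


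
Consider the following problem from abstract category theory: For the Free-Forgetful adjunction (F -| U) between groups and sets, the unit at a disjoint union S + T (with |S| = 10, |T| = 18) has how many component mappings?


The unit eta_X: X -> U(F(X)) of the Free-Forgetful adjunction
maps each element of X to a generator of F(X). For X = S + T (disjoint
union in Set), |S + T| = |S| + |T|.
Total mappings = 10 + 18 = 28.

28


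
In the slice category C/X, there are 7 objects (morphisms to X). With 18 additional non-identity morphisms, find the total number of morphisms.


In the slice category C/X, objects are morphisms to X.
Identity morphisms: 7 (one per object of C/X).
Non-identity morphisms: 18.
Total = 7 + 18 = 25

25


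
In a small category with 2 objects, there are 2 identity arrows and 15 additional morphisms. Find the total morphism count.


Each object has an identity morphism, giving 2 identities.
Adding the 15 non-identity morphisms:
Total = 2 + 15 = 17

17


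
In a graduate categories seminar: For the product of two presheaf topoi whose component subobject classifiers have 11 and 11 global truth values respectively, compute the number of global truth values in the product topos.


In a product of presheaf topoi E_1 x E_2, the subobject classifier
is Omega = Omega_1 x Omega_2 (componentwise), so
|Omega(top)| = |Omega_1(top_1)| * |Omega_2(top_2)|.
= 11 * 11 = 121.

121


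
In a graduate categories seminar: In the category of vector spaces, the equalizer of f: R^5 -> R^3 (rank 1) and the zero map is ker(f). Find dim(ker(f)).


The equalizer of f and the zero map is ker(f).
By the rank-nullity theorem: dim(ker(f)) = dim(domain) - rank(f).
dim(ker(f)) = 5 - 1 = 4

4


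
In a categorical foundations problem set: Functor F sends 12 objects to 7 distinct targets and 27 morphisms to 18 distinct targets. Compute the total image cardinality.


The image of F consists of distinct objects and distinct morphisms.
|Im(F)| on objects = 7
|Im(F)| on morphisms = 18
Total image cardinality = 7 + 18 = 25

25


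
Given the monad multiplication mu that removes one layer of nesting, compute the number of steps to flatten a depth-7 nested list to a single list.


Each application of mu: T^2 -> T removes one layer of nesting.
Starting at depth 7 (i.e., T^7(X)), we need to reach T(X).
Number of mu applications = 7 - 1 = 6

6


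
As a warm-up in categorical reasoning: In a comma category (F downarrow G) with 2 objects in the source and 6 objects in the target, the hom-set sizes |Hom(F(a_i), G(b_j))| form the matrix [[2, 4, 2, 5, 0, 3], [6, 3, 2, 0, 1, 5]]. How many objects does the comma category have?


Objects of (F downarrow G) are triples (a, b, h: F(a)->G(b)).
The count equals the sum of all entries in the hom-matrix.
sum(row 0) = 16
sum(row 1) = 17
Grand total = 33

33


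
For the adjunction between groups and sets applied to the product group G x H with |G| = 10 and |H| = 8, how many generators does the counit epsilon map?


The counit epsilon_K: F(U(K)) -> K of the Free-Forgetful adjunction
maps |K| generators of F(U(K)) into K. For K = G x H (the product group),
|G x H| = |G| * |H|.
Total generators mapped = 10 * 8 = 80.

80


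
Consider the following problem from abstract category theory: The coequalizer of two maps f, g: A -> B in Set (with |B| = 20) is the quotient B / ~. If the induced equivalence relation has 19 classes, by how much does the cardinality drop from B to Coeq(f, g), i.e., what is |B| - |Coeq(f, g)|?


The coequalizer Coeq(f, g) = B / ~ has one element per equivalence class.
|B| = 20, |Coeq(f, g)| = 19.
|B| - |Coeq(f, g)| = 20 - 19 = 1.

1


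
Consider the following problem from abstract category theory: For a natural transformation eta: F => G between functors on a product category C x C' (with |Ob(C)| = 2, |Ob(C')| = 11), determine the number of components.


A natural transformation eta: F => G assigns one component morphism per
object of the domain category.
The domain is the product category C x C', so
|Ob(C x C')| = |Ob(C)| * |Ob(C')| = 2 * 11 = 22.
Therefore eta has 22 component morphisms.

22


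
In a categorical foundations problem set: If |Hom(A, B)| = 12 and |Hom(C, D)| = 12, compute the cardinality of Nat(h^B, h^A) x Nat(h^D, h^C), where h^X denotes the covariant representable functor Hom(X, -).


By the Yoneda lemma, Nat(h^B, h^A) is isomorphic to Hom(A, B),
so |Nat(h^B, h^A)| = |Hom(A, B)| and |Nat(h^D, h^C)| = |Hom(C, D)|.
|Hom(A, B)| = 12, |Hom(C, D)| = 12.
|Nat(h^B, h^A) x Nat(h^D, h^C)| = 12 * 12 = 144

144


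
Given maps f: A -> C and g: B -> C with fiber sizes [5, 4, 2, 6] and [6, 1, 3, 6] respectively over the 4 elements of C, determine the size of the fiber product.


The pullback A x_C B consists of pairs (a, b) with f(a) = g(b).
For each element c in C, the fiber product has |f^-1(c)| * |g^-1(c)| elements.
Summing over C: 5 * 6 + 4 * 1 + 2 * 3 + 6 * 6
= 30 + 4 + 6 + 36 = 76

76


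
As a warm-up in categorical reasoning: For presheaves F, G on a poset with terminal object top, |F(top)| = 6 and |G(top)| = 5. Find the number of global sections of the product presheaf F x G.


Global sections of a presheaf on a poset with terminal top satisfy
Gamma(H) ~ H(top). Presheaves admit pointwise products, so
(F x G)(top) = F(top) x G(top) (Cartesian product).
|Gamma(F x G)| = |F(top)| * |G(top)| = 6 * 5 = 30.

30


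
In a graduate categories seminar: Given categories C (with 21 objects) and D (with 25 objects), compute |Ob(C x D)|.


The product category C x D has objects that are pairs (c, d).
Number of pairs = |Ob(C)| * |Ob(D)| = 21 * 25 = 525

525


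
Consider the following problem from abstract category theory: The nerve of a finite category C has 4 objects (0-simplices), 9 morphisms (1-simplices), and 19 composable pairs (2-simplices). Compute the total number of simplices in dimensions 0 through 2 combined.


The 2-skeleton of the nerve N(C) consists of simplices in dimensions 0, 1, 2:
  |N(C)_0| = 4 (objects)
  |N(C)_1| = 9 (morphisms)
  |N(C)_2| = 19 (composable pairs)
Total = 4 + 9 + 19 = 32

32


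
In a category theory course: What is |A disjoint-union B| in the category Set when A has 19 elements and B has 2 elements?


In Set, the coproduct A + B is the disjoint union.
|A + B| = |A| + |B| = 19 + 2 = 21

21


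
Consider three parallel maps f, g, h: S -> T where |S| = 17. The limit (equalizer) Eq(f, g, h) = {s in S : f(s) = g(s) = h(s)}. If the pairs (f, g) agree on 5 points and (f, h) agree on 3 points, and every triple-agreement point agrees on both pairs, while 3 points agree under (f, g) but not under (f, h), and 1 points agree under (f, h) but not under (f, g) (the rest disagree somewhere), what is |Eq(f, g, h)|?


Eq(f, g, h) is the triple-agreement set: points in S where all three
maps take the same value. Using inclusion-exclusion on the pairwise data:
Pair (f, g) agrees on 5 points; pair (f, h) on 3 points.
Points agreeing under (f, g) but not (f, h) = 3; under (f, h) but not (f, g) = 1.
Triple-agreement = agreement-in-(f, g) minus points that agree under (f, g) but not (f, h):
|Eq(f, g, h)| = 5 - 3 = 2
(cross-check via (f, h): 3 - 1 = 2.)

2


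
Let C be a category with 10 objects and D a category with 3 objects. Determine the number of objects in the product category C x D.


The product category C x D has objects that are pairs (c, d).
Number of pairs = |Ob(C)| * |Ob(D)| = 10 * 3 = 30

30


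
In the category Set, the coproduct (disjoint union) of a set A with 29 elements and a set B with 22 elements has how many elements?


In Set, the coproduct A + B is the disjoint union.
|A + B| = |A| + |B| = 29 + 22 = 51

51


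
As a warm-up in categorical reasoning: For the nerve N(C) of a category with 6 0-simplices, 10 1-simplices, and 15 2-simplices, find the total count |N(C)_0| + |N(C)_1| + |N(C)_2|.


The 2-skeleton of the nerve N(C) consists of simplices in dimensions 0, 1, 2:
  |N(C)_0| = 6 (objects)
  |N(C)_1| = 10 (morphisms)
  |N(C)_2| = 15 (composable pairs)
Total = 6 + 10 + 15 = 31

31


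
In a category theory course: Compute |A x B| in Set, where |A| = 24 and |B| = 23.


In Set, the product A x B is the Cartesian product.
By the universal property, |A x B| = |A| * |B|.
|A x B| = 24 * 23 = 552

552


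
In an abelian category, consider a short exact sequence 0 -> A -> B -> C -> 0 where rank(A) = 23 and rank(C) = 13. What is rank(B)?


For a short exact sequence 0 -> A -> B -> C -> 0,
rank is additive: rank(B) = rank(A) + rank(C).
rank(B) = 23 + 13 = 36

36


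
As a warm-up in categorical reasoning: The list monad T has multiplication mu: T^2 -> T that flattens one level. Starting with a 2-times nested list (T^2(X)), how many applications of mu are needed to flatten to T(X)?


Each application of mu: T^2 -> T removes one layer of nesting.
Starting at depth 2 (i.e., T^2(X)), we need to reach T(X).
Number of mu applications = 2 - 1 = 1

1


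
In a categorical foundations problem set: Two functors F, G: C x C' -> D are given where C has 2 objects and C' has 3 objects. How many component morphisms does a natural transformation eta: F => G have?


A natural transformation eta: F => G assigns one component morphism per
object of the domain category.
The domain is the product category C x C', so
|Ob(C x C')| = |Ob(C)| * |Ob(C')| = 2 * 3 = 6.
Therefore eta has 6 component morphisms.

6


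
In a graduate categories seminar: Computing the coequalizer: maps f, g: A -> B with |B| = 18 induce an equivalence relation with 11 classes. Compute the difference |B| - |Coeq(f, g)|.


The coequalizer Coeq(f, g) = B / ~ has one element per equivalence class.
|B| = 18, |Coeq(f, g)| = 11.
|B| - |Coeq(f, g)| = 18 - 11 = 7.

7


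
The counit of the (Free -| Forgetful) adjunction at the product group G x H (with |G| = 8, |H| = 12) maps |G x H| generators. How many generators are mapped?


The counit epsilon_K: F(U(K)) -> K of the Free-Forgetful adjunction
maps |K| generators of F(U(K)) into K. For K = G x H (the product group),
|G x H| = |G| * |H|.
Total generators mapped = 8 * 12 = 96.

96


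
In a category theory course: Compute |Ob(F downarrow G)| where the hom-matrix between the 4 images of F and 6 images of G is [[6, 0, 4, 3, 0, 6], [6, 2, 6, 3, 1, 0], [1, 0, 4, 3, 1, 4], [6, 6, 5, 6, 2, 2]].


Objects of (F downarrow G) are triples (a, b, h: F(a)->G(b)).
The count equals the sum of all entries in the hom-matrix.
sum(row 0) = 19
sum(row 1) = 18
sum(row 2) = 13
sum(row 3) = 27
Grand total = 77

77


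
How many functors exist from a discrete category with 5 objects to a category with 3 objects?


A functor from a discrete category C to D is determined by
where each object maps. Each of the 5 objects of C can map
to any of the 3 objects of D independently.
Number of functors = 3^5 = 243

243


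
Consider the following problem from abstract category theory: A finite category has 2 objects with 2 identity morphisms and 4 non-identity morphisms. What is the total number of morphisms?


Each object has an identity morphism, giving 2 identities.
Adding the 4 non-identity morphisms:
Total = 2 + 4 = 6

6


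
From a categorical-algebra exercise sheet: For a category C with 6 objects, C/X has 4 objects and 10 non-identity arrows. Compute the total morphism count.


In the slice category C/X, objects are morphisms to X.
Identity morphisms: 4 (one per object of C/X).
Non-identity morphisms: 10.
Total = 4 + 10 = 14

14


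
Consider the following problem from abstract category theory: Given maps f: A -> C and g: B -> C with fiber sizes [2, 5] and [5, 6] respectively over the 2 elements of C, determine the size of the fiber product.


The pullback A x_C B consists of pairs (a, b) with f(a) = g(b).
For each element c in C, the fiber product has |f^-1(c)| * |g^-1(c)| elements.
Summing over C: 2 * 5 + 5 * 6
= 10 + 30 = 40

40


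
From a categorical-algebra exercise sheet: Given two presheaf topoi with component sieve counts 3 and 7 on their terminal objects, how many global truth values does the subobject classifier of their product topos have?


In a product of presheaf topoi E_1 x E_2, the subobject classifier
is Omega = Omega_1 x Omega_2 (componentwise), so
|Omega(top)| = |Omega_1(top_1)| * |Omega_2(top_2)|.
= 3 * 7 = 21.

21
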